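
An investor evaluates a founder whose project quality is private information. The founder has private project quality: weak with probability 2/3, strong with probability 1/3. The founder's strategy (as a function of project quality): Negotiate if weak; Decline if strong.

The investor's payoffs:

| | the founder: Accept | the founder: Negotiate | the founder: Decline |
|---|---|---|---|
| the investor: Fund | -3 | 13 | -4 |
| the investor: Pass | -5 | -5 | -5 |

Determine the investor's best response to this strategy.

E[Fund] = 2/3·(13) + 1/3·(-4) = 22/3
E[Pass] = 2/3·(-5) + 1/3·(-5) = -5
Best response: Fund (22/3 is the largest).

Fund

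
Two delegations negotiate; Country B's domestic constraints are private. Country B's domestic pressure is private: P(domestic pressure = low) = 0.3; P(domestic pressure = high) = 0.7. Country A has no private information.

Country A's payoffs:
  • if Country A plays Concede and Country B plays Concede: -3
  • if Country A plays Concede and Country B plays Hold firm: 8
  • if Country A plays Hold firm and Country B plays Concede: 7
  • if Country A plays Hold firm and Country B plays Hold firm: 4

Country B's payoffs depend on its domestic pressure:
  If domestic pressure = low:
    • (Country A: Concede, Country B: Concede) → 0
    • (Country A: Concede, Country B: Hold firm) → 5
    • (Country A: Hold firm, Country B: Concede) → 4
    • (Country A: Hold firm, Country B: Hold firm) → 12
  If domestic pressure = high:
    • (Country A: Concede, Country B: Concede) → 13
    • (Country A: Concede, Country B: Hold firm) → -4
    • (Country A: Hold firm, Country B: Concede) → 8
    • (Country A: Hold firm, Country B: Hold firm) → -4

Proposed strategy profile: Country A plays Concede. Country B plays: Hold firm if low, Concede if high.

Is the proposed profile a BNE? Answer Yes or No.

A profile is a BNE iff every type of every player is best-responding given beliefs about the other side.
Country A plays Concede: E[Concede] = 0.3·(8) + 0.7·(-3) = 0.3; E[Hold firm] = 6.1. Not best-responding. ✗
Country B (domestic pressure low), facing Concede: Concede gives 0, Hold firm gives 5. Proposed Hold firm is best. ✓
Country B (domestic pressure high), facing Concede: Concede gives 13, Hold firm gives -4. Proposed Concede is best. ✓

No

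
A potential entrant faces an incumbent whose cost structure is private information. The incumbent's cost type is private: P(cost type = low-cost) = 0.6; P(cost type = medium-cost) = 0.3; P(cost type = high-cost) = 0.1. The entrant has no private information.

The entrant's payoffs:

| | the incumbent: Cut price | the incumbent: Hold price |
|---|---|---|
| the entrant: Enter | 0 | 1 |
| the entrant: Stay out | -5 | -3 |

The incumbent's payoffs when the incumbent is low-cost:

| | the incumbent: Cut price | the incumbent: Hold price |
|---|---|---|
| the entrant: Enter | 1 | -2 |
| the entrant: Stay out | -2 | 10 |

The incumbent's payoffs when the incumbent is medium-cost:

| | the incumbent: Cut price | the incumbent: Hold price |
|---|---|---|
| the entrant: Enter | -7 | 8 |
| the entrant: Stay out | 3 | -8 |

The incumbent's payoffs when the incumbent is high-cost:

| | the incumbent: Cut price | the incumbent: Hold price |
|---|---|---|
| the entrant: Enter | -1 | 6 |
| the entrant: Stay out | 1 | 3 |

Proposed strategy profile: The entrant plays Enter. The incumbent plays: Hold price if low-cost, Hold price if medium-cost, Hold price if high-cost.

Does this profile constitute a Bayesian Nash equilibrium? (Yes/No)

The entrant plays Enter: E[Enter] = 0.6·(1) + 0.3·(1) + 0.1·(1) = 1; E[Stay out] = -3. Best-responding. ✓
The incumbent (cost type low-cost), facing Enter: Cut price gives 1, Hold price gives -2. Proposed Hold price is not best — profitable deviation exists. ✗
The incumbent (cost type medium-cost), facing Enter: Cut price gives -7, Hold price gives 8. Proposed Hold price is best. ✓
The incumbent (cost type high-cost), facing Enter: Cut price gives -1, Hold price gives 6. Proposed Hold price is best. ✓

No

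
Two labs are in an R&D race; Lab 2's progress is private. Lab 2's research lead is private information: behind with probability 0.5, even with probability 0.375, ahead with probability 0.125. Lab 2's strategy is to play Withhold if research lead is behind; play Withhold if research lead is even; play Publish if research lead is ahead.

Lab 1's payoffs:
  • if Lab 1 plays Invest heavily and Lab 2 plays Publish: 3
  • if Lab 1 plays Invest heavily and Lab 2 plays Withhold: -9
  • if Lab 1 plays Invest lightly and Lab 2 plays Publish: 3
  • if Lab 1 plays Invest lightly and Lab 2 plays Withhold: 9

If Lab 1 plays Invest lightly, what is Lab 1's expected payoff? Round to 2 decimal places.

Take the expectation over Lab 2's research lead, weighting each type's action by its prior probability.
E[Invest lightly] = 0.5·9 + 0.375·9 + 0.125·3 = 4.5 + 3.375 + 0.375 = 8.25

8.25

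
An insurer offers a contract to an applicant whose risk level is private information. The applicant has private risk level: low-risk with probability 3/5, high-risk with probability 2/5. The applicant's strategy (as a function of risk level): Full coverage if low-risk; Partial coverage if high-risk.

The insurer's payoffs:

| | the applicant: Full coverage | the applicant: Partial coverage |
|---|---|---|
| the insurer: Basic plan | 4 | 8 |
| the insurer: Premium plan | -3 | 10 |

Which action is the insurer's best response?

E[Basic plan] = 3/5·(4) + 2/5·(8) = 28/5
E[Premium plan] = 3/5·(-3) + 2/5·(10) = 11/5
Best response: Basic plan (28/5 is the largest).

Basic plan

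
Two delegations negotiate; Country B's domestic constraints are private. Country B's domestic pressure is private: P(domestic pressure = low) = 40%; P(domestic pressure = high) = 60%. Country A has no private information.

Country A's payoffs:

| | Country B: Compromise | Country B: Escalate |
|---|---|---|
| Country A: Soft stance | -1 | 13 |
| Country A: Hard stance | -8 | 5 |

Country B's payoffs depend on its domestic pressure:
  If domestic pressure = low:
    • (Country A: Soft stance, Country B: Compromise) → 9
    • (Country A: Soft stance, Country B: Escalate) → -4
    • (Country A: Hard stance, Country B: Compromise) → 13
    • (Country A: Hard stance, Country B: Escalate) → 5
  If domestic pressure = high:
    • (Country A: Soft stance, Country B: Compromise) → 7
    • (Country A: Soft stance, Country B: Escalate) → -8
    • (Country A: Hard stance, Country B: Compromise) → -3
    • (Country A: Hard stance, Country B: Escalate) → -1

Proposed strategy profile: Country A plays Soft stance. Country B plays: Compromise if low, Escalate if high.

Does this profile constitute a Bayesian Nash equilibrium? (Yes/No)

No

Country A plays Soft stance: E[Soft stance] = 0.4·(-1) + 0.6·(13) = 7.4; E[Hard stance] = -0.2. Best-responding. ✓
Country B (domestic pressure low), facing Soft stance: Compromise gives 9, Escalate gives -4. Proposed Compromise is best. ✓
Country B (domestic pressure high), facing Soft stance: Compromise gives 7, Escalate gives -8. Proposed Escalate is not best — profitable deviation exists. ✗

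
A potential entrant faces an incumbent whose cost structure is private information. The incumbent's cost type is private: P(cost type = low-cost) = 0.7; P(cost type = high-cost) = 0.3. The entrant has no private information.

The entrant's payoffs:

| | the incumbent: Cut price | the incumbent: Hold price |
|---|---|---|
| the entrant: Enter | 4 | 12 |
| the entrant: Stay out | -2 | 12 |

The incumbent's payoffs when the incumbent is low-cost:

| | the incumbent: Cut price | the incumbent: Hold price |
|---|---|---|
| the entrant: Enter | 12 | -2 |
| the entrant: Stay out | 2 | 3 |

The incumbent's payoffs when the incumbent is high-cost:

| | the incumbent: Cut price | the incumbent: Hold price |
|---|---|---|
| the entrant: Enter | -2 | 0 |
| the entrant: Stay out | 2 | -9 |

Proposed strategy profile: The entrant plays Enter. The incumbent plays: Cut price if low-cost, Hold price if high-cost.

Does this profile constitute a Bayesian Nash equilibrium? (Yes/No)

The entrant plays Enter: E[Enter] = 0.7·(4) + 0.3·(12) = 6.4; E[Stay out] = 2.2. Best-responding. ✓
The incumbent (cost type low-cost), facing Enter: Cut price gives 12, Hold price gives -2. Proposed Cut price is best. ✓
The incumbent (cost type high-cost), facing Enter: Cut price gives -2, Hold price gives 0. Proposed Hold price is best. ✓

Yes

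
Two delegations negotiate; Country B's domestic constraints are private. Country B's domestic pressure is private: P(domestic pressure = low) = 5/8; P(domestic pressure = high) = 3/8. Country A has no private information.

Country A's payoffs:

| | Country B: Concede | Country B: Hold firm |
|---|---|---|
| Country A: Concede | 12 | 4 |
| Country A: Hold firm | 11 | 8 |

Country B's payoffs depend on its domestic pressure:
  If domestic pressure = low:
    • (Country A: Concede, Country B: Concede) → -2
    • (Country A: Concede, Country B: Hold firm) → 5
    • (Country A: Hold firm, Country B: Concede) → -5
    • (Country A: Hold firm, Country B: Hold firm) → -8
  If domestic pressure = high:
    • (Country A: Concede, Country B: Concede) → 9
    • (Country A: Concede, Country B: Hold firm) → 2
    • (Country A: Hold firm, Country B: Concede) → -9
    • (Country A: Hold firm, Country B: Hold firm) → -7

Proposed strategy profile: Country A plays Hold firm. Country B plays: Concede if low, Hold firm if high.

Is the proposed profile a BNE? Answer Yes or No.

Yes

Country A plays Hold firm: E[Hold firm] = 5/8·(11) + 3/8·(8) = 79/8; E[Concede] = 9. Best-responding. ✓
Country B (domestic pressure low), facing Hold firm: Concede gives -5, Hold firm gives -8. Proposed Concede is best. ✓
Country B (domestic pressure high), facing Hold firm: Concede gives -9, Hold firm gives -7. Proposed Hold firm is best. ✓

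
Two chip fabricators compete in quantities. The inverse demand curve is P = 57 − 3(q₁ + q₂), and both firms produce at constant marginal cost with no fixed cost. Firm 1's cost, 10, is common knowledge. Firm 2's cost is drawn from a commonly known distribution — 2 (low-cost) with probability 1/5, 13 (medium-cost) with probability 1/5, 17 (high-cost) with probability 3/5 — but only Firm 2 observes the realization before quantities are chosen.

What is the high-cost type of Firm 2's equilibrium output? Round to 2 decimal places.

Type-c best response for Firm 2: q₂(c) = (57 − c)/6 − q₁/2.
Firm 1 maximizes expected profit; its first-order condition is 57 − 6q₁ − 3E[q₂] − 10 = 0.
Substituting E[q₂] and solving: E[c₂] = 13.2, so q₁ = (57 − 2·10 + 13.2)/9 = 5.57778.
q₂(high-cost) = (57 − 17 − 3·5.57778)/6 = 3.87778.

3.88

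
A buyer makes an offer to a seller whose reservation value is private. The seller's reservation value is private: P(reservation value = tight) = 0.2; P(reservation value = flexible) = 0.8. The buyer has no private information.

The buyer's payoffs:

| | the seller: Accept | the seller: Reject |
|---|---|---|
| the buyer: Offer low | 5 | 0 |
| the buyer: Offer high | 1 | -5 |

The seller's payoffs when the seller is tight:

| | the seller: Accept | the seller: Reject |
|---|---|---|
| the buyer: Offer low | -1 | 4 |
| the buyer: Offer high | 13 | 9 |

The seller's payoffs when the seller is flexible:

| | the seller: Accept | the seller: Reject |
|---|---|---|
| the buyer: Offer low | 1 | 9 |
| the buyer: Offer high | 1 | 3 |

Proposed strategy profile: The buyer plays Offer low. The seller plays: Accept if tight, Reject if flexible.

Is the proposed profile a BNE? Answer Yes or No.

The buyer plays Offer low: E[Offer low] = 0.2·(5) + 0.8·(0) = 1; E[Offer high] = -3.8. Best-responding. ✓
The seller (reservation value tight), facing Offer low: Accept gives -1, Reject gives 4. Proposed Accept is not best — profitable deviation exists. ✗
The seller (reservation value flexible), facing Offer low: Accept gives 1, Reject gives 9. Proposed Reject is best. ✓

No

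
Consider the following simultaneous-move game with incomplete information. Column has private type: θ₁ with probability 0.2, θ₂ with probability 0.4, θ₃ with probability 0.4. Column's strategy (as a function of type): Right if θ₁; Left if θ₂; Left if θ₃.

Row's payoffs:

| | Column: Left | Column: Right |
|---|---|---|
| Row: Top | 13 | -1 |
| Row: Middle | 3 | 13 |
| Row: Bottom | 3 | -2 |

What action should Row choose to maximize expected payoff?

Compute Row's expected payoff for each action, taking the expectation over Column's type.
E[Top] = 0.2·(-1) + 0.4·(13) + 0.4·(13) = 10.2
E[Middle] = 0.2·(13) + 0.4·(3) + 0.4·(3) = 5
E[Bottom] = 0.2·(-2) + 0.4·(3) + 0.4·(3) = 2
Best response: Top (10.2 is the largest).

Top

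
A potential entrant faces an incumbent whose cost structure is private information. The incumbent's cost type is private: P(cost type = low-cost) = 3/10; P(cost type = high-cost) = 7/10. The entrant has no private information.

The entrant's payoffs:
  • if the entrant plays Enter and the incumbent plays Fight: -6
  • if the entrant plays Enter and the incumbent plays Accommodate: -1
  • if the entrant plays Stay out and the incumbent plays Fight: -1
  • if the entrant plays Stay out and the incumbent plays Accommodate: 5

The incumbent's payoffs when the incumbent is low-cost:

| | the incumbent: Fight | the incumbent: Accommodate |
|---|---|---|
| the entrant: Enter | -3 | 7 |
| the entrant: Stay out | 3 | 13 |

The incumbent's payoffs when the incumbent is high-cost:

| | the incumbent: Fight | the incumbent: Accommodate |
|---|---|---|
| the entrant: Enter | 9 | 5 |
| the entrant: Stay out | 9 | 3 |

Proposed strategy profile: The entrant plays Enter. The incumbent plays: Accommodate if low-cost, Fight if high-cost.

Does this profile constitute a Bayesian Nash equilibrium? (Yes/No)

The entrant plays Enter: E[Enter] = 3/10·(-1) + 7/10·(-6) = -9/2; E[Stay out] = 4/5. Not best-responding. ✗
The incumbent (cost type low-cost), facing Enter: Fight gives -3, Accommodate gives 7. Proposed Accommodate is best. ✓
The incumbent (cost type high-cost), facing Enter: Fight gives 9, Accommodate gives 5. Proposed Fight is best. ✓

No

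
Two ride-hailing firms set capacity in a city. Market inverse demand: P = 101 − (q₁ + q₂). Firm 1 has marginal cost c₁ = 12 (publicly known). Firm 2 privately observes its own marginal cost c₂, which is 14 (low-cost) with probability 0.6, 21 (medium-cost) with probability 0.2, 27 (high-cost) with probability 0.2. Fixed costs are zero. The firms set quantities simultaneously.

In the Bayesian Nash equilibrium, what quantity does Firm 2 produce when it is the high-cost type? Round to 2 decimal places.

21.17

Firm 2 with cost c maximizes (101 − (q₁+q₂) − c)·q₂, giving q₂(c) = (101 − c − q₁)/2.
E[c₂] = 0.6·14 + 0.2·21 + 0.2·27 = 18
Firm 1's FOC against E[q₂] yields q₁ = (101 − 2·12 + E[c₂])/3 = (101 − 24 + 18)/3 = 31.6667.
q₂(high-cost) = (101 − 27 − 31.6667)/2 = 21.1667.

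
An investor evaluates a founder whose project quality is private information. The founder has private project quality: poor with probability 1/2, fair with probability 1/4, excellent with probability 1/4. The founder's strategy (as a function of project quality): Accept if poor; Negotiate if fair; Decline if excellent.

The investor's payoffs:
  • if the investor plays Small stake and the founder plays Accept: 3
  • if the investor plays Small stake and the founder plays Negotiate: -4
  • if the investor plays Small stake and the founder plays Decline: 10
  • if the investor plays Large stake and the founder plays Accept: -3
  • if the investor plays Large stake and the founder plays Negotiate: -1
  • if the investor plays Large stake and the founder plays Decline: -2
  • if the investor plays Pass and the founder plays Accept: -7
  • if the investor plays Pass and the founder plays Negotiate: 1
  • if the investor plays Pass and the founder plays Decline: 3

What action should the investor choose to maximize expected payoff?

Small stake

E[Small stake] = 1/2·(3) + 1/4·(-4) + 1/4·(10) = 3
E[Large stake] = 1/2·(-3) + 1/4·(-1) + 1/4·(-2) = -9/4
E[Pass] = 1/2·(-7) + 1/4·(1) + 1/4·(3) = -5/2
Best response: Small stake (3 is the largest).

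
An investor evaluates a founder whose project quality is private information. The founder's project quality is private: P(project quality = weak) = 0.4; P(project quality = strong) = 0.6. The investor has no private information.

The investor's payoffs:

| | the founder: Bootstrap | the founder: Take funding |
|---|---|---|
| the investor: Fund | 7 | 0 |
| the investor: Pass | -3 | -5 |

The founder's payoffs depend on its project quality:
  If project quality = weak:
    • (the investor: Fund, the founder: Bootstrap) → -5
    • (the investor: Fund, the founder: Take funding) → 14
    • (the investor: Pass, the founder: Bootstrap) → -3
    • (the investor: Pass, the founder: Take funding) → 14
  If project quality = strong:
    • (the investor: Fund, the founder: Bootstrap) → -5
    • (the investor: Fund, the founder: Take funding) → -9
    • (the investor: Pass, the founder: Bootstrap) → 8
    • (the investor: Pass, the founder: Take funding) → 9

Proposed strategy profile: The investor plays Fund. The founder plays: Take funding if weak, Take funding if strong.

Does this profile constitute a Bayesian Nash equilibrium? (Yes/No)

No

The investor plays Fund: E[Fund] = 0.4·(0) + 0.6·(0) = 0; E[Pass] = -5. Best-responding. ✓
The founder (project quality weak), facing Fund: Bootstrap gives -5, Take funding gives 14. Proposed Take funding is best. ✓
The founder (project quality strong), facing Fund: Bootstrap gives -5, Take funding gives -9. Proposed Take funding is not best — profitable deviation exists. ✗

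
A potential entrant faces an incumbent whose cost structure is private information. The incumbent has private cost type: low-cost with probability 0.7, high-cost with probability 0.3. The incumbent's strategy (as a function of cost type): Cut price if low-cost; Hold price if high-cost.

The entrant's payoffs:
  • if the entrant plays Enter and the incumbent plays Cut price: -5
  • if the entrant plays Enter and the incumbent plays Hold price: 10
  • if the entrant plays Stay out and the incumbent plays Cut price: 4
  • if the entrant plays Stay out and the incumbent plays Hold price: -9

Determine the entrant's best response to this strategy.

Stay out

Compute the entrant's expected payoff for each action, taking the expectation over the incumbent's type.
E[Enter] = 0.7·(-5) + 0.3·(10) = -0.5
E[Stay out] = 0.7·(4) + 0.3·(-9) = 0.1
Best response: Stay out (0.1 is the largest).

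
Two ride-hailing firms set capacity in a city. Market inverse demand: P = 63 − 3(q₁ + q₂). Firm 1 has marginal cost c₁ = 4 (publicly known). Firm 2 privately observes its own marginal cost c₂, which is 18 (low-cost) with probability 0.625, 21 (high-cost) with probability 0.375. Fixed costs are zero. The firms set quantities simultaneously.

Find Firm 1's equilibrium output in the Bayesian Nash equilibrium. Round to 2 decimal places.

8.24

Each type of Firm 2 best-responds to q₁; Firm 1 best-responds to the expected q₂ over Firm 2's types.
Firm 2 with cost c maximizes (63 − 3(q₁+q₂) − c)·q₂, giving q₂(c) = (63 − c − 3q₁)/6.
E[c₂] = 0.625·18 + 0.375·21 = 19.125
Firm 1's FOC against E[q₂] yields q₁ = (63 − 2·4 + E[c₂])/9 = (63 − 8 + 19.125)/9 = 8.23611.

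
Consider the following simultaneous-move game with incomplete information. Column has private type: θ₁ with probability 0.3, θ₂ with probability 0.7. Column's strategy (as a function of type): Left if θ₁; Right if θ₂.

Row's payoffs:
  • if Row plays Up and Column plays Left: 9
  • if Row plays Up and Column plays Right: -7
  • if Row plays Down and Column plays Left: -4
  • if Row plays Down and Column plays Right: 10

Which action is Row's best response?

E[Up] = 0.3·(9) + 0.7·(-7) = -2.2
E[Down] = 0.3·(-4) + 0.7·(10) = 5.8
Best response: Down (5.8 is the largest).

Down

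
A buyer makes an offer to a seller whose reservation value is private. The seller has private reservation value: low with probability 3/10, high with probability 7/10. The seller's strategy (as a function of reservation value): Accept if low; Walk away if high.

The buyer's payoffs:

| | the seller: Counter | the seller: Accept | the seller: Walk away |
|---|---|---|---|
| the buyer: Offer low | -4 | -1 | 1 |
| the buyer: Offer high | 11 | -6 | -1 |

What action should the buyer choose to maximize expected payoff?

Offer low

E[Offer low] = 3/10·(-1) + 7/10·(1) = 2/5
E[Offer high] = 3/10·(-6) + 7/10·(-1) = -5/2
Best response: Offer low (2/5 is the largest).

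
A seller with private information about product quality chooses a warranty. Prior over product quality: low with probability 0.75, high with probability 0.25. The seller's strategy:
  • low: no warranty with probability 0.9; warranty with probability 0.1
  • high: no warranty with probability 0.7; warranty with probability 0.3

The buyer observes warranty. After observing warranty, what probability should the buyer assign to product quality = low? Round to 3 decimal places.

P(warranty) = 0.75·0.1 + 0.25·0.3 = 0.15
P(low | warranty) = (0.75·0.1) / 0.15 = 0.075 / 0.15 = 0.5

0.500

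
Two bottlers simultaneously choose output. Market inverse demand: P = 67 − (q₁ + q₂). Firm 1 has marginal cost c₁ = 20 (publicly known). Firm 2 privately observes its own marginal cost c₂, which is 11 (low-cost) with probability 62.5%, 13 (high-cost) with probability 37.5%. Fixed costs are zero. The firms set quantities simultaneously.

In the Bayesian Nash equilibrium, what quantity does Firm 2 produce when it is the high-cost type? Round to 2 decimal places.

20.54

Type-c best response for Firm 2: q₂(c) = (67 − c)/2 − q₁/2.
Firm 1 maximizes expected profit; its first-order condition is 67 − 2q₁ − E[q₂] − 20 = 0.
Substituting E[q₂] and solving: E[c₂] = 11.75, so q₁ = (67 − 2·20 + 11.75)/3 = 12.9167.
q₂(high-cost) = (67 − 13 − 12.9167)/2 = 20.5417.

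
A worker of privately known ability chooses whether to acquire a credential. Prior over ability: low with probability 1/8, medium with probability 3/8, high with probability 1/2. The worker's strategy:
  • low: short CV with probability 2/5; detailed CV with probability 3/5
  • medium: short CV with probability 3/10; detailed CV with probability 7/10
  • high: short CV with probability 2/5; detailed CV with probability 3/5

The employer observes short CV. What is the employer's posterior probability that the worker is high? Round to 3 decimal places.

0.552

P(short CV) = (1/8)·(2/5) + (3/8)·(3/10) + (1/2)·(2/5) = 29/80
P(high | short CV) = ((1/2)·(2/5)) / (29/80) = (1/5) / (29/80) = 16/29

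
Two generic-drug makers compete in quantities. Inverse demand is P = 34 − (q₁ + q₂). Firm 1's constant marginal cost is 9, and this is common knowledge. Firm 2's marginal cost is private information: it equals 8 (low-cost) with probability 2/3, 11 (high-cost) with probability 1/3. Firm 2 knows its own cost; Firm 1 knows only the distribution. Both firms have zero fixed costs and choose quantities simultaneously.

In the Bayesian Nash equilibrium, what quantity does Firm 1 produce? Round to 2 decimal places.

8.33

Type-c best response for Firm 2: q₂(c) = (34 − c)/2 − q₁/2.
Firm 1 maximizes expected profit; its first-order condition is 34 − 2q₁ − E[q₂] − 9 = 0.
Substituting E[q₂] and solving: E[c₂] = 9, so q₁ = (34 − 2·9 + 9)/3 = 8.33333.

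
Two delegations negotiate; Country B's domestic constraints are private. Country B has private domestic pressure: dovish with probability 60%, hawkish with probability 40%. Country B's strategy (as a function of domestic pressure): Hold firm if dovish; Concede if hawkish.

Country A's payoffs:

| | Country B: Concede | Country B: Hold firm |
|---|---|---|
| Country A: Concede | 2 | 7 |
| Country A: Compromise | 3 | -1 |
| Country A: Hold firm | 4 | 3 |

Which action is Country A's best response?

Compute Country A's expected payoff for each action, taking the expectation over Country B's type.
E[Concede] = 0.6·(7) + 0.4·(2) = 5
E[Compromise] = 0.6·(-1) + 0.4·(3) = 0.6
E[Hold firm] = 0.6·(3) + 0.4·(4) = 3.4
Best response: Concede (5 is the largest).

Concede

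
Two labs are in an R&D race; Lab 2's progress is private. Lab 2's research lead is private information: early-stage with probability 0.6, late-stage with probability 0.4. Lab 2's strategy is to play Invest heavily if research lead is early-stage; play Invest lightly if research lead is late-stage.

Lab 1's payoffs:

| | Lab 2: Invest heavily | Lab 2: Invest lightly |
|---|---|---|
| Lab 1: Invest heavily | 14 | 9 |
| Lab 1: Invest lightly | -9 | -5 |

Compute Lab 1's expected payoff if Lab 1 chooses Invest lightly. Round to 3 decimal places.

E[Invest lightly] = 0.6·(-9) + 0.4·(-5) = (-5.4) + (-2) = -7.4

-7.400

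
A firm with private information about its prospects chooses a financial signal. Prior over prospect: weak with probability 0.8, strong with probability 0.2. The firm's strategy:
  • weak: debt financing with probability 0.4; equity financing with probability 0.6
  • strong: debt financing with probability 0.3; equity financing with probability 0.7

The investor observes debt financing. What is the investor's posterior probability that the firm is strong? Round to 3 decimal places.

P(debt financing) = 0.8·0.4 + 0.2·0.3 = 0.38
P(strong | debt financing) = (0.2·0.3) / 0.38 = 0.06 / 0.38 = 0.157895

0.158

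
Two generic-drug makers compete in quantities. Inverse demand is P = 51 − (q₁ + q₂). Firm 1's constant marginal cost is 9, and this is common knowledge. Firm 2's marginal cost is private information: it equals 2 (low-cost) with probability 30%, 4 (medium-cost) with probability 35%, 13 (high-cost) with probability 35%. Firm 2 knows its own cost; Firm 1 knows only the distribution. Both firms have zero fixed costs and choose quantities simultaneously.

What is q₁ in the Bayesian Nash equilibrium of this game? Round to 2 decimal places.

Each type of Firm 2 best-responds to q₁; Firm 1 best-responds to the expected q₂ over Firm 2's types.
Firm 2 with cost c maximizes (51 − (q₁+q₂) − c)·q₂, giving q₂(c) = (51 − c − q₁)/2.
E[c₂] = 0.3·2 + 0.35·4 + 0.35·13 = 6.55
Firm 1's FOC against E[q₂] yields q₁ = (51 − 2·9 + E[c₂])/3 = (51 − 18 + 6.55)/3 = 13.1833.

13.18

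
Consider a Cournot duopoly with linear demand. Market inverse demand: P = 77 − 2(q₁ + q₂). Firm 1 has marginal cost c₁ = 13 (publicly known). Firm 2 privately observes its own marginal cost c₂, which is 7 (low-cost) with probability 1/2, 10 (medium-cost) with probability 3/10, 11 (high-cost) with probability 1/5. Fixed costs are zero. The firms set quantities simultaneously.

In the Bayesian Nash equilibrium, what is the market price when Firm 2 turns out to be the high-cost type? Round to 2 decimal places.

34.05

Firm 2 with cost c maximizes (77 − 2(q₁+q₂) − c)·q₂, giving q₂(c) = (77 − c − 2q₁)/4.
E[c₂] = 1/2·7 + 3/10·10 + 1/5·11 = 8.7
Firm 1's FOC against E[q₂] yields q₁ = (77 − 2·13 + E[c₂])/6 = (77 − 26 + 8.7)/6 = 9.95.
q₂(high-cost) = 11.525, so P = 77 − 2·(9.95 + 11.525) = 34.05.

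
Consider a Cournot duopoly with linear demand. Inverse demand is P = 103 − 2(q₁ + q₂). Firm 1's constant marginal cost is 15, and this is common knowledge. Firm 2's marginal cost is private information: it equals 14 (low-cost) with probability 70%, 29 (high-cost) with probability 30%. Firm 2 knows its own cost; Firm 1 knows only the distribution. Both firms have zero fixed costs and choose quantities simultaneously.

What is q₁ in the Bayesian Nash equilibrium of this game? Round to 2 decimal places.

15.25

Type-c best response for Firm 2: q₂(c) = (103 − c)/4 − q₁/2.
Firm 1 maximizes expected profit; its first-order condition is 103 − 4q₁ − 2E[q₂] − 15 = 0.
Substituting E[q₂] and solving: E[c₂] = 18.5, so q₁ = (103 − 2·15 + 18.5)/6 = 15.25.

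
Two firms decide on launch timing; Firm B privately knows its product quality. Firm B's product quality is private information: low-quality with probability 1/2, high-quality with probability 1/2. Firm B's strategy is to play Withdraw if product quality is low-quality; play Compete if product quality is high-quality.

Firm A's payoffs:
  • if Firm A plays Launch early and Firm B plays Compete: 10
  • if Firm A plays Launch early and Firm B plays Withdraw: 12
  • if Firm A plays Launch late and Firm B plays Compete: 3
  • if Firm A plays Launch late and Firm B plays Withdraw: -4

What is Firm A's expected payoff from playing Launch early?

E[Launch early] = 1/2·12 + 1/2·10 = 6 + 5 = 11

11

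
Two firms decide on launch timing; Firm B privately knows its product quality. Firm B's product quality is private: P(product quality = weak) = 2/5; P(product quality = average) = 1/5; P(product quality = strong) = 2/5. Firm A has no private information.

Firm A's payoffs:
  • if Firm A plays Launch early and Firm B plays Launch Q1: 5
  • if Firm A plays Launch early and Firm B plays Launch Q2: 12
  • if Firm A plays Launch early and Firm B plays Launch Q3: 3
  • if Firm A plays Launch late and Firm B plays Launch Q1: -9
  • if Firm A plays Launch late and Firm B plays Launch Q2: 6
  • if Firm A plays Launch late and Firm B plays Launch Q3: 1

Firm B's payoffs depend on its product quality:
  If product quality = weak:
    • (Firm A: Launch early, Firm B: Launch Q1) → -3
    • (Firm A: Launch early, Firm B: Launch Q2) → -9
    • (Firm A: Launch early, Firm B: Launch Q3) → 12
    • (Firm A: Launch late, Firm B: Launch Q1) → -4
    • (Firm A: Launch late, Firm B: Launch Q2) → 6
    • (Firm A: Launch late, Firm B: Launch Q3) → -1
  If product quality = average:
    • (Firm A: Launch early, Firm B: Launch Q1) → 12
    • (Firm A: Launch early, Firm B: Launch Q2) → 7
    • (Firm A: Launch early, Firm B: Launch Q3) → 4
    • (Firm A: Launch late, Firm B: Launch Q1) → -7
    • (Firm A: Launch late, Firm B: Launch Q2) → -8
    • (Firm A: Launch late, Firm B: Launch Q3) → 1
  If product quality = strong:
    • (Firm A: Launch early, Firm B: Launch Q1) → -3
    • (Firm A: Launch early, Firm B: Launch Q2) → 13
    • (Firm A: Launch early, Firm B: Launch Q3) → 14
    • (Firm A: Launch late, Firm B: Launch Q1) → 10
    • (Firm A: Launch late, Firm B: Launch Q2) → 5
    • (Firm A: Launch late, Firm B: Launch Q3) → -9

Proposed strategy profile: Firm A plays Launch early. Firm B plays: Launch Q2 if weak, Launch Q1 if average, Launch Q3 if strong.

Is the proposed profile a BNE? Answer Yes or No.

No

Firm A plays Launch early: E[Launch early] = 2/5·(12) + 1/5·(5) + 2/5·(3) = 7; E[Launch late] = 1. Best-responding. ✓
Firm B (product quality weak), facing Launch early: Launch Q1 gives -3, Launch Q2 gives -9, Launch Q3 gives 12. Proposed Launch Q2 is not best — profitable deviation exists. ✗
Firm B (product quality average), facing Launch early: Launch Q1 gives 12, Launch Q2 gives 7, Launch Q3 gives 4. Proposed Launch Q1 is best. ✓
Firm B (product quality strong), facing Launch early: Launch Q1 gives -3, Launch Q2 gives 13, Launch Q3 gives 14. Proposed Launch Q3 is best. ✓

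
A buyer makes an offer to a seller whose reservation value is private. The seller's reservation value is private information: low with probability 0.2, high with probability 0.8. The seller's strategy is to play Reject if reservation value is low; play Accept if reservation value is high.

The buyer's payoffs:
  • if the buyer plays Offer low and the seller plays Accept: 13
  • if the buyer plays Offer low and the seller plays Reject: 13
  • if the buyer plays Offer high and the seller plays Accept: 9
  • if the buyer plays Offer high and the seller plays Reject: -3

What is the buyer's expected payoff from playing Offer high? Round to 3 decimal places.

6.600

E[Offer high] = 0.2·(-3) + 0.8·9 = (-0.6) + 7.2 = 6.6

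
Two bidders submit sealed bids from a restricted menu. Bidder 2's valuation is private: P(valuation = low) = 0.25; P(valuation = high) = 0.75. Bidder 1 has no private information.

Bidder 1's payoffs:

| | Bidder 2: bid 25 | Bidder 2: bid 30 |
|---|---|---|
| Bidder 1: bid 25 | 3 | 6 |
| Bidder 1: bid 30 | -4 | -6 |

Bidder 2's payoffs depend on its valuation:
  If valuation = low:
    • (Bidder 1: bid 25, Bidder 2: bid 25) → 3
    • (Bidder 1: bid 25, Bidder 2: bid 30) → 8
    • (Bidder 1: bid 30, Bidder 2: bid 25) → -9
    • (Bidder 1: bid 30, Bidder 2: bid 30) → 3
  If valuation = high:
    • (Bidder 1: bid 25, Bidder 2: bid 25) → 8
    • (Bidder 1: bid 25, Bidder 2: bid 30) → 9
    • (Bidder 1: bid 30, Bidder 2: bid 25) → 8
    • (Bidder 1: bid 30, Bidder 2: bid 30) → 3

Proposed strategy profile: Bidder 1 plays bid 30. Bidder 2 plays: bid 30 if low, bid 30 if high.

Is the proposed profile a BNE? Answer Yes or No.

Bidder 1 plays bid 30: E[bid 30] = 0.25·(-6) + 0.75·(-6) = -6; E[bid 25] = 6. Not best-responding. ✗
Bidder 2 (valuation low), facing bid 30: bid 25 gives -9, bid 30 gives 3. Proposed bid 30 is best. ✓
Bidder 2 (valuation high), facing bid 30: bid 25 gives 8, bid 30 gives 3. Proposed bid 30 is not best — profitable deviation exists. ✗

No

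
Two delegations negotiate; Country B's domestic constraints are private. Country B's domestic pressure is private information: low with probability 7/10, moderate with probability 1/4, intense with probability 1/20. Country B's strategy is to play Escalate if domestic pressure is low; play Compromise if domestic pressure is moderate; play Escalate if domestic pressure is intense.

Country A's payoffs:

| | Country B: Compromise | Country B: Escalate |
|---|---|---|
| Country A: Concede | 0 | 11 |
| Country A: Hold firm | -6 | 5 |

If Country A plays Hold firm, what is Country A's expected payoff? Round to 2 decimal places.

2.25

E[Hold firm] = 7/10·5 + 1/4·(-6) + 1/20·5 = 7/2 + (-3/2) + 1/4 = 9/4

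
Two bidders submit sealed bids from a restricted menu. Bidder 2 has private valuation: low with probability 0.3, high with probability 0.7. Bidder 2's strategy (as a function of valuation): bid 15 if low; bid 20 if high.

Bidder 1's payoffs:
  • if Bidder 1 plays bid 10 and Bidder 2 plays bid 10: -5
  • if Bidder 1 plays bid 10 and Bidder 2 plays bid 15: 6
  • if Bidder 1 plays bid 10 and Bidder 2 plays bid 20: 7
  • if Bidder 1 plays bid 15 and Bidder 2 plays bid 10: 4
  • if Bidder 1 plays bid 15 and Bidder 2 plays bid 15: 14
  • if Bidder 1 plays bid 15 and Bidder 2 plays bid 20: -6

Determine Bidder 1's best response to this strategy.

E[bid 10] = 0.3·(6) + 0.7·(7) = 6.7
E[bid 15] = 0.3·(14) + 0.7·(-6) = 0
Best response: bid 10 (6.7 is the largest).

bid 10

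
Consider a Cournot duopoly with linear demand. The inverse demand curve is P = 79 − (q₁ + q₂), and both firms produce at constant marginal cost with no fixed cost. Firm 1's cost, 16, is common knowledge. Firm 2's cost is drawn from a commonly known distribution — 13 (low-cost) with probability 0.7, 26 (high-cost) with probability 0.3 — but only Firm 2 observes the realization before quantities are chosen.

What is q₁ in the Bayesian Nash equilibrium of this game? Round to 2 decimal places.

21.30

Type-c best response for Firm 2: q₂(c) = (79 − c)/2 − q₁/2.
Firm 1 maximizes expected profit; its first-order condition is 79 − 2q₁ − E[q₂] − 16 = 0.
Substituting E[q₂] and solving: E[c₂] = 16.9, so q₁ = (79 − 2·16 + 16.9)/3 = 21.3.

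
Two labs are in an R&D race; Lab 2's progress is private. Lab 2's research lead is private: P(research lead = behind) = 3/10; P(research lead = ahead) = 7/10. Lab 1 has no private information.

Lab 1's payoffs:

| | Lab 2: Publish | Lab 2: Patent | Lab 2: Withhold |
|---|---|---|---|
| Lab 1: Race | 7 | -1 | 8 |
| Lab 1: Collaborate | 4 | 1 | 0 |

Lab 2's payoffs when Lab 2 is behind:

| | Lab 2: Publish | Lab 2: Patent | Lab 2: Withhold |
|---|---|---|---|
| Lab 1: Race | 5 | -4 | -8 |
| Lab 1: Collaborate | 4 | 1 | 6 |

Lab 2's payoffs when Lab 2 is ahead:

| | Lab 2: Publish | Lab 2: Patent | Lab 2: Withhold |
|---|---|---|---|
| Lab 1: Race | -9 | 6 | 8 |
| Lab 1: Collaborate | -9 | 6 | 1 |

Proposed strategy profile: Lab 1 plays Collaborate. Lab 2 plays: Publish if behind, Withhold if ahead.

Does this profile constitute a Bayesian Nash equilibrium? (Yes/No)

Lab 1 plays Collaborate: E[Collaborate] = 3/10·(4) + 7/10·(0) = 6/5; E[Race] = 77/10. Not best-responding. ✗
Lab 2 (research lead behind), facing Collaborate: Publish gives 4, Patent gives 1, Withhold gives 6. Proposed Publish is not best — profitable deviation exists. ✗
Lab 2 (research lead ahead), facing Collaborate: Publish gives -9, Patent gives 6, Withhold gives 1. Proposed Withhold is not best — profitable deviation exists. ✗

No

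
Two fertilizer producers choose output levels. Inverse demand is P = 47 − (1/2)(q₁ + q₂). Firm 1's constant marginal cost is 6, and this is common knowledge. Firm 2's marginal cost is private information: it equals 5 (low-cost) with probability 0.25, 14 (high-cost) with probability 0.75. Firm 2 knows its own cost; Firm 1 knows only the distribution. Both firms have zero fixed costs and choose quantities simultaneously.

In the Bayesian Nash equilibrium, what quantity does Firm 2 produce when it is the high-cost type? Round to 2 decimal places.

17.42

Firm 2 with cost c maximizes (47 − (1/2)(q₁+q₂) − c)·q₂, giving q₂(c) = (47 − c − (1/2)q₁).
E[c₂] = 0.25·5 + 0.75·14 = 11.75
Firm 1's FOC against E[q₂] yields q₁ = (47 − 2·6 + E[c₂])/(3/2) = (47 − 12 + 11.75)/(3/2) = 31.1667.
q₂(high-cost) = (47 − 14 − (1/2)·31.1667) = 17.4167.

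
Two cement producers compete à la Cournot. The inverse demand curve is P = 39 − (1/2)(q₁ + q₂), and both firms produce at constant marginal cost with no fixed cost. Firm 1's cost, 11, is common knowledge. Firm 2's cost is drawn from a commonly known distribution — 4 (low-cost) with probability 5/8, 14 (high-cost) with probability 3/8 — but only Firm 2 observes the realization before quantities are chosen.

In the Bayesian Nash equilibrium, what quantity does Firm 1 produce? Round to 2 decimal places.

Type-c best response for Firm 2: q₂(c) = (39 − c) − q₁/2.
Firm 1 maximizes expected profit; its first-order condition is 39 − q₁ − (1/2)E[q₂] − 11 = 0.
Substituting E[q₂] and solving: E[c₂] = 7.75, so q₁ = (39 − 2·11 + 7.75)/(3/2) = 16.5.

16.50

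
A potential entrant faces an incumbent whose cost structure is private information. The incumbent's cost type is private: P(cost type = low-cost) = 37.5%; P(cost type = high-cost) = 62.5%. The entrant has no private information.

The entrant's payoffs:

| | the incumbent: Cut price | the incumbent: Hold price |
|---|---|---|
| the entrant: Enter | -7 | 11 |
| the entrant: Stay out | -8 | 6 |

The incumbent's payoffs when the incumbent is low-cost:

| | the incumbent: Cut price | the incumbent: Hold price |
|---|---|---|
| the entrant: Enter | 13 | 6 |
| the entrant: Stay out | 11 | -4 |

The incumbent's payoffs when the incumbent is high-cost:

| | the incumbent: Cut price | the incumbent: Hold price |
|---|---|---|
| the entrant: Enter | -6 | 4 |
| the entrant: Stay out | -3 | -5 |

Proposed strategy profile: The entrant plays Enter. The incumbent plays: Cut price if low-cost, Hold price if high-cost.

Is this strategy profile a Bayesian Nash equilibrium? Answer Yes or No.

Yes

The entrant plays Enter: E[Enter] = 0.375·(-7) + 0.625·(11) = 4.25; E[Stay out] = 0.75. Best-responding. ✓
The incumbent (cost type low-cost), facing Enter: Cut price gives 13, Hold price gives 6. Proposed Cut price is best. ✓
The incumbent (cost type high-cost), facing Enter: Cut price gives -6, Hold price gives 4. Proposed Hold price is best. ✓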